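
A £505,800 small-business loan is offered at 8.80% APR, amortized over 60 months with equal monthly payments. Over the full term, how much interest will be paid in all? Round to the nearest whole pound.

£121,233

At 8.80% the monthly rate is 0.0073333, so the payment is 505,800 × 0.0073333 / (1 − 1.0073333^−60) = £10,450.55.
Total paid = 60 × £10,450.55 = £627,033.00; interest = £627,033.00 − £505,800 = £121,233.00.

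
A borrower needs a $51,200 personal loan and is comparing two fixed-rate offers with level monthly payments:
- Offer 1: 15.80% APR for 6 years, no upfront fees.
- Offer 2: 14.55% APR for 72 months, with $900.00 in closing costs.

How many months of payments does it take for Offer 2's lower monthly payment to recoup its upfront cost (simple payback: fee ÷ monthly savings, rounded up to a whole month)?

26 months

Offer 1: at 15.80% the monthly rate is 0.0131667, so the payment is 51,200 × 0.0131667 / (1 − 1.0131667^−72) = $1,104.99.
Offer 2: monthly rate = 14.55%/12 = 0.0121250; payment = 51,200 × 0.0121250 / (1 − (1+0.0121250)^−72) = $1,070.15.
Monthly savings = $1,104.99 − $1,070.15 = $34.84.
Break-even = $900.00 / $34.84 = 25.83 → 26 months.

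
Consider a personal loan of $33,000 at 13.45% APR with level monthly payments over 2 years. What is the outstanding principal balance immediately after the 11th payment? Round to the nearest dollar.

With monthly rate i = 13.45%/12 = 0.0112083, the balance after k of n payments is P · [(1+i)^n − (1+i)^k] / [(1+i)^n − 1].
(1+0.0112083)^24 = 1.30669840 and (1+0.0112083)^11 = 1.13043876, so the balance is 33,000 × (1.30669840 − 1.13043876) / (1.30669840 − 1) = $18,965.11.

$18,965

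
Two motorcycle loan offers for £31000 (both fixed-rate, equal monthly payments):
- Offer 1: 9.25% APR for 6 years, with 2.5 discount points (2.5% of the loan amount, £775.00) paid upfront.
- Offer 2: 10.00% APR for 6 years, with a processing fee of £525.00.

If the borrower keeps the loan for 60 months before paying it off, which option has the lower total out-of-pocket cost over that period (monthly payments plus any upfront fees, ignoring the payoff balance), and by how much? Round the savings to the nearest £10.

Offer 1: at 9.25% the monthly rate is 0.0077083, so the payment is 31,000 × 0.0077083 / (1 − 1.0077083^−72) = £562.65.
Offer 2: at 10.00% the monthly rate is 0.0083333, so the payment is 31,000 × 0.0083333 / (1 − 1.0083333^−72) = £574.30.
Over 60 months: Offer 1 costs 60 × £562.65 + £775.00 = £34,534.00; Offer 2 costs 60 × £574.30 + £525.00 = £34,983.00.
Offer 1 is cheaper by £34,983.00 − £34,534.00 = £449.00.

Offer 1 by £450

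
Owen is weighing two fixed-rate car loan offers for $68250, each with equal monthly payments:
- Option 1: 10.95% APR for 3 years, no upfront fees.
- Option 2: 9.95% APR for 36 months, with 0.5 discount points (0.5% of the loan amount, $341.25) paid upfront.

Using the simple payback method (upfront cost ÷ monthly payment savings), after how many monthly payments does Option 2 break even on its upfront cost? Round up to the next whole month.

11 months

Option 1: monthly rate = 10.95%/12 = 0.0091250; payment = 68,250 × 0.0091250 / (1 − (1+0.0091250)^−36) = $2,232.80.
Option 2: at 9.95% the monthly rate is 0.0082917, so the payment is 68,250 × 0.0082917 / (1 − 1.0082917^−36) = $2,200.63.
Monthly savings = $2,232.80 − $2,200.63 = $32.17.
Break-even = $341.25 / $32.17 = 10.61 → 11 months.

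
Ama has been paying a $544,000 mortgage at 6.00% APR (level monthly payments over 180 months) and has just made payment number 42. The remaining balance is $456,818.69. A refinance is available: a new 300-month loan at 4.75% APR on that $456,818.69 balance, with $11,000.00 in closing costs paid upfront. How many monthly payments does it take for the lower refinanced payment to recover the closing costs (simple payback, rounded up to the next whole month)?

6 months

Current payment = 544,000 × 6%/12 / (1 − (1+0.0050000)^−180) = $4,590.58.
Refinanced payment = 456,818.69 × 0.0039583 / (1 − (1+0.0039583)^−300) = $2,604.40.
Monthly savings = $4,590.58 − $2,604.40 = $1,986.18.
Break-even = $11,000.00 / $1,986.18 = 5.54 → 6 months.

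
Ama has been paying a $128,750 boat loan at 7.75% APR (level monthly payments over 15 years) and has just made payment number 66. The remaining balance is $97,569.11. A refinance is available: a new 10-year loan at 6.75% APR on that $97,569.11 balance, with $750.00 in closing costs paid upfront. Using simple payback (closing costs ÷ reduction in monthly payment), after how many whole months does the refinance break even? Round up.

9 months

Current payment = 128,750 × 7.75%/12 / (1 − (1+0.0064583)^−180) = $1,211.89.
Refinanced payment = 97,569.11 × 0.0056250 / (1 − (1+0.0056250)^−120) = $1,120.33.
Monthly savings = $1,211.89 − $1,120.33 = $91.56.
Break-even = $750.00 / $91.56 = 8.19 → 9 months.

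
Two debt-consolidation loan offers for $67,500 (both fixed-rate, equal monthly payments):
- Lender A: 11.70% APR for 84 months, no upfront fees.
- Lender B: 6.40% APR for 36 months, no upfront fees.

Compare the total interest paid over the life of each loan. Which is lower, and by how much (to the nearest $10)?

Lender A: monthly rate = 11.7%/12 = 0.0097500; payment = 67,500 × 0.0097500 / (1 − (1+0.0097500)^−84) = $1,180.76.
Total interest on Lender A = 84 × $1,180.76 − $67,500 = $31,683.84.
Lender B: monthly rate = 6.4%/12 = 0.0053333; payment = 67,500 × 0.0053333 / (1 − (1+0.0053333)^−36) = $2,065.74.
Total interest on Lender B = 36 × $2,065.74 − $67,500 = $6,866.64.
Lender B is lower by $24,817.20.

Lender B by $24,820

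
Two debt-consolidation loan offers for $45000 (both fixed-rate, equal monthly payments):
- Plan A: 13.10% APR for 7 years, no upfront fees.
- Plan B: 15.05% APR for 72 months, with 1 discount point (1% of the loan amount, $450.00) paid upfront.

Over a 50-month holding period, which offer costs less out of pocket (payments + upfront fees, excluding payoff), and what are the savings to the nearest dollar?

Plan A: monthly rate = 13.1%/12 = 0.0109167; payment = 45,000 × 0.0109167 / (1 − (1+0.0109167)^−84) = $821.09.
Plan B: monthly rate = 15.05%/12 = 0.0125417; payment = 45,000 × 0.0125417 / (1 − (1+0.0125417)^−72) = $952.75.
Over 50 months: Plan A costs 50 × $821.09 = $41,054.50; Plan B costs 50 × $952.75 + $450.00 = $48,087.50.
Plan A is cheaper by $48,087.50 − $41,054.50 = $7,033.00.

Plan A by $7,033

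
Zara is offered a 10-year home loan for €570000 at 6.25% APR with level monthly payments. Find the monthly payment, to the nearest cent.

Monthly rate = 6.25%/12 = 0.0052083; payment = 570,000 × 0.0052083 / (1 − (1+0.0052083)^−120) = €6,399.97.

€6,399.97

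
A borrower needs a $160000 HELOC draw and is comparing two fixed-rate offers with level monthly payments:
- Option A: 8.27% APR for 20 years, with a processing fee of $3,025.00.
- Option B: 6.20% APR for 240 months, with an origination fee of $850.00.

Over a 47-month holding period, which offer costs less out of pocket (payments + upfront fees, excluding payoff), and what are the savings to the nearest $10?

Option B by $11,600

Option A: at 8.27% the monthly rate is 0.0068917, so the payment is 160,000 × 0.0068917 / (1 − 1.0068917^−240) = $1,365.31.
Option B: at 6.20% the monthly rate is 0.0051667, so the payment is 160,000 × 0.0051667 / (1 − 1.0051667^−240) = $1,164.83.
Over 47 months: Option A costs 47 × $1,365.31 + $3,025.00 = $67,194.57; Option B costs 47 × $1,164.83 + $850.00 = $55,597.01.
Option B is cheaper by $67,194.57 − $55,597.01 = $11,597.56.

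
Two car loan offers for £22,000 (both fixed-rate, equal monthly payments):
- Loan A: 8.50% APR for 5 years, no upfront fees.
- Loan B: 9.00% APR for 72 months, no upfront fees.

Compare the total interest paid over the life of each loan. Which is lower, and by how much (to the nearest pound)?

Loan A: monthly rate = 8.5%/12 = 0.0070833; payment = 22,000 × 0.0070833 / (1 − (1+0.0070833)^−60) = £451.36.
Total interest on Loan A = 60 × £451.36 − £22,000 = £5,081.60.
Loan B: monthly rate = 9%/12 = 0.0075000; payment = 22,000 × 0.0075000 / (1 − (1+0.0075000)^−72) = £396.56.
Total interest on Loan B = 72 × £396.56 − £22,000 = £6,552.32.
Loan A is lower by £1,470.72.

Loan A by £1,471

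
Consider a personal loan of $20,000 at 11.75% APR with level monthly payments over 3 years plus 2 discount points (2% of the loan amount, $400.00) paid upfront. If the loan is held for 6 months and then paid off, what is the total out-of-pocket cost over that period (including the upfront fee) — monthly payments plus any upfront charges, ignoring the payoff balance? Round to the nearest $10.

Monthly rate = 11.75%/12 = 0.0097917; payment = 20,000 × 0.0097917 / (1 − (1+0.0097917)^−36) = $661.90.
Total outlay = 6 × $661.90 + $400.00 = $4,371.40.

$4,370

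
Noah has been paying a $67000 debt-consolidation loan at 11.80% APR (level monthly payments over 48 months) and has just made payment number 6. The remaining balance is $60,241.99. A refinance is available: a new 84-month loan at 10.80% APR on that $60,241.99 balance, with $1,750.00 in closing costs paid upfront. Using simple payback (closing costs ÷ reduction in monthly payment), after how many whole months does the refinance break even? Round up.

Current payment = 67,000 × 11.8%/12 / (1 − (1+0.0098333)^−48) = $1,757.79.
Refinanced payment = 60,241.99 × 0.0090000 / (1 − (1+0.0090000)^−84) = $1,025.17.
Monthly savings = $1,757.79 − $1,025.17 = $732.62.
Break-even = $1,750.00 / $732.62 = 2.39 → 3 months.

3 months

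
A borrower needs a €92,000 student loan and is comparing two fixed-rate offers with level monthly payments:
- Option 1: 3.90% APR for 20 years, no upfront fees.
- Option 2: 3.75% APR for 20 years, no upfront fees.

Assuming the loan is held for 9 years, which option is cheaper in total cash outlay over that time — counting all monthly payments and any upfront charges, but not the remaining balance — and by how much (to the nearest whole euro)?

Option 2 by €779

Option 1: monthly rate = 3.9%/12 = 0.0032500; payment = 92,000 × 0.0032500 / (1 − (1+0.0032500)^−240) = €552.67.
Option 2: monthly rate = 3.75%/12 = 0.0031250; payment = 92,000 × 0.0031250 / (1 − (1+0.0031250)^−240) = €545.46.
Over 108 months: Option 1 costs 108 × €552.67 = €59,688.36; Option 2 costs 108 × €545.46 = €58,909.68.
Option 2 is cheaper by €59,688.36 − €58,909.68 = €778.68.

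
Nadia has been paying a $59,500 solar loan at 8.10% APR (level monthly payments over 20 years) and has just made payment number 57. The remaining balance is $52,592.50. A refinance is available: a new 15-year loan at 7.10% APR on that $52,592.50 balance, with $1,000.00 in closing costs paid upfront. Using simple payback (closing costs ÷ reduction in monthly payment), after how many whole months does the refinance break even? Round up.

Current payment = 59,500 × 8.1%/12 / (1 − (1+0.0067500)^−240) = $501.39.
Refinanced payment = 52,592.50 × 0.0059167 / (1 − (1+0.0059167)^−180) = $475.66.
Monthly savings = $501.39 − $475.66 = $25.73.
Break-even = $1,000.00 / $25.73 = 38.87 → 39 months.

39 months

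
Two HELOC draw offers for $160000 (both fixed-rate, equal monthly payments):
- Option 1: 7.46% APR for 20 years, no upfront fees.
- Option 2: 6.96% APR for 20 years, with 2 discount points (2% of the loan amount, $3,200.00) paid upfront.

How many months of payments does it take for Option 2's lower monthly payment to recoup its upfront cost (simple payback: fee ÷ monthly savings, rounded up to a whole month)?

Option 1: at 7.46% the monthly rate is 0.0062167, so the payment is 160,000 × 0.0062167 / (1 − 1.0062167^−240) = $1,285.04.
Option 2: monthly rate = 6.96%/12 = 0.0058000; payment = 160,000 × 0.0058000 / (1 − (1+0.0058000)^−240) = $1,236.64.
Monthly savings = $1,285.04 − $1,236.64 = $48.40.
Break-even = $3,200.00 / $48.40 = 66.12 → 67 months.

67 months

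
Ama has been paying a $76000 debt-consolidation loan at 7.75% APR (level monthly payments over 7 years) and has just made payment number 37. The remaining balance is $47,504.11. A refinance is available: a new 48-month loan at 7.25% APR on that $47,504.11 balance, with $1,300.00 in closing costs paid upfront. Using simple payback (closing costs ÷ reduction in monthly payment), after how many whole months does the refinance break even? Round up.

41 months

Current payment = 76,000 × 7.75%/12 / (1 − (1+0.0064583)^−84) = $1,175.11.
Refinanced payment = 47,504.11 × 0.0060417 / (1 − (1+0.0060417)^−48) = $1,143.06.
Monthly savings = $1,175.11 − $1,143.06 = $32.05.
Break-even = $1,300.00 / $32.05 = 40.56 → 41 months.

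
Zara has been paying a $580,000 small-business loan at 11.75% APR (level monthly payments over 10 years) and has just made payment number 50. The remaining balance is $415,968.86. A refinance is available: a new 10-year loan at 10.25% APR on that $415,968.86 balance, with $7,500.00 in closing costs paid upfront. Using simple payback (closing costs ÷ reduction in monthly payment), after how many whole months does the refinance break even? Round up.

3 months

Current payment = 580,000 × 11.75%/12 / (1 − (1+0.0097917)^−120) = $8,237.71.
Refinanced payment = 415,968.86 × 0.0085417 / (1 − (1+0.0085417)^−120) = $5,554.81.
Monthly savings = $8,237.71 − $5,554.81 = $2,682.90.
Break-even = $7,500.00 / $2,682.90 = 2.80 → 3 months.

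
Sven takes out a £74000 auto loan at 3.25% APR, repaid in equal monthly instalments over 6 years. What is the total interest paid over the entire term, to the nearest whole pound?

£7,549

Monthly rate = 3.25%/12 = 0.0027083; payment = 74,000 × 0.0027083 / (1 − (1+0.0027083)^−72) = £1,132.63.
Total paid = 72 × £1,132.63 = £81,549.36; interest = £81,549.36 − £74,000 = £7,549.36.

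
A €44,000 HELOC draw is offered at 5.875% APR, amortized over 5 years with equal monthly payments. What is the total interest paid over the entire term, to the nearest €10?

€6,890

At 5.875% the monthly rate is 0.0048958, so the payment is 44,000 × 0.0048958 / (1 − 1.0048958^−60) = €848.09.
Total paid = 60 × €848.09 = €50,885.40; interest = €50,885.40 − €44,000 = €6,885.40.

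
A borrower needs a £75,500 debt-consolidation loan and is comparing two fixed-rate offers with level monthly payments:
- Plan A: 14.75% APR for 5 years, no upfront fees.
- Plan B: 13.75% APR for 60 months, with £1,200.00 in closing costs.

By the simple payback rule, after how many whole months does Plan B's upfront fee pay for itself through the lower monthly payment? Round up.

Plan A: at 14.75% the monthly rate is 0.0122917, so the payment is 75,500 × 0.0122917 / (1 − 1.0122917^−60) = £1,786.25.
Plan B: monthly rate = 13.75%/12 = 0.0114583; payment = 75,500 × 0.0114583 / (1 − (1+0.0114583)^−60) = £1,746.98.
Monthly savings = £1,786.25 − £1,746.98 = £39.27.
Break-even = £1,200.00 / £39.27 = 30.56 → 31 months.

31 months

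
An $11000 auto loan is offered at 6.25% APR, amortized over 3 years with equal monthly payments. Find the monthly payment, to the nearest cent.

At 6.25% the monthly rate is 0.0052083, so the payment is 11,000 × 0.0052083 / (1 − 1.0052083^−36) = $335.89.

$335.89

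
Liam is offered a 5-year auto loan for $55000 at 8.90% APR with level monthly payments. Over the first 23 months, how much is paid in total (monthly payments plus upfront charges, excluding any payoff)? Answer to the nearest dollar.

$26,198

At 8.90% the monthly rate is 0.0074167, so the payment is 55,000 × 0.0074167 / (1 − 1.0074167^−60) = $1,139.04.
Total outlay = 23 × $1,139.04 = $26,197.92.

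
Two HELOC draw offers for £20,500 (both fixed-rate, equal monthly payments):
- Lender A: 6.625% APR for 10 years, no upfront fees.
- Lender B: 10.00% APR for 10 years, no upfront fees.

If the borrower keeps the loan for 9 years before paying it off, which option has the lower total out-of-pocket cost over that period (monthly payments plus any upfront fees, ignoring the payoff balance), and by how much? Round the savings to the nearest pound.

Lender A by £3,978

Lender A: monthly rate = 6.625%/12 = 0.0055208; payment = 20,500 × 0.0055208 / (1 − (1+0.0055208)^−120) = £234.08.
Lender B: at 10.00% the monthly rate is 0.0083333, so the payment is 20,500 × 0.0083333 / (1 − 1.0083333^−120) = £270.91.
Over 108 months: Lender A costs 108 × £234.08 = £25,280.64; Lender B costs 108 × £270.91 = £29,258.28.
Lender A is cheaper by £29,258.28 − £25,280.64 = £3,977.64.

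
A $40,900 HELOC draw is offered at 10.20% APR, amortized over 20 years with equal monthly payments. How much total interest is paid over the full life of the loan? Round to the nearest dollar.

$55,131

At 10.20% the monthly rate is 0.0085000, so the payment is 40,900 × 0.0085000 / (1 − 1.0085000^−240) = $400.13.
Total paid = 240 × $400.13 = $96,031.20; interest = $96,031.20 − $40,900 = $55,131.20.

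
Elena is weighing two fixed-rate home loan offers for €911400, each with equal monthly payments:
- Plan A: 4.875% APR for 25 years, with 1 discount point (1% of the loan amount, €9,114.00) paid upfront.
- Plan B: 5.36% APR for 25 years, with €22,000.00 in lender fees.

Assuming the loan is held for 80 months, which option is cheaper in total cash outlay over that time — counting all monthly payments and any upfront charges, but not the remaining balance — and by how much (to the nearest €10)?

Plan A: monthly rate = 4.875%/12 = 0.0040625; payment = 911,400 × 0.0040625 / (1 − (1+0.0040625)^−300) = €5,261.79.
Plan B: monthly rate = 5.36%/12 = 0.0044667; payment = 911,400 × 0.0044667 / (1 − (1+0.0044667)^−300) = €5,520.85.
Over 80 months: Plan A costs 80 × €5,261.79 + €9,114.00 = €430,057.20; Plan B costs 80 × €5,520.85 + €22,000.00 = €463,668.00.
Plan A is cheaper by €463,668.00 − €430,057.20 = €33,610.80.

Plan A by €33,610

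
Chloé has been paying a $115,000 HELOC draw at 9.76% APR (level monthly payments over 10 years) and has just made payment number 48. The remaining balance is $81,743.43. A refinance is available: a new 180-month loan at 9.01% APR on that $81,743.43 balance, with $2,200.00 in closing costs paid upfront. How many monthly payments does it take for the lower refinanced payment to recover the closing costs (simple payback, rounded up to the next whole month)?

Current payment = 115,000 × 9.76%/12 / (1 − (1+0.0081333)^−120) = $1,504.49.
Refinanced payment = 81,743.43 × 0.0075083 / (1 − (1+0.0075083)^−180) = $829.58.
Monthly savings = $1,504.49 − $829.58 = $674.91.
Break-even = $2,200.00 / $674.91 = 3.26 → 4 months.

4 months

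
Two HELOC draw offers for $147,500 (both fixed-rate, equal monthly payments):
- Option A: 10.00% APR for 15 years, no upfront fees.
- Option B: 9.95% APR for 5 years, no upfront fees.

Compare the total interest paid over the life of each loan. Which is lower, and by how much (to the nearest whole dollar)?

Option A: monthly rate = 10%/12 = 0.0083333; payment = 147,500 × 0.0083333 / (1 − (1+0.0083333)^−180) = $1,585.04.
Total interest on Option A = 180 × $1,585.04 − $147,500 = $137,807.20.
Option B: at 9.95% the monthly rate is 0.0082917, so the payment is 147,500 × 0.0082917 / (1 − 1.0082917^−60) = $3,130.31.
Total interest on Option B = 60 × $3,130.31 − $147,500 = $40,318.60.
Option B is lower by $97,488.60.

Option B by $97,489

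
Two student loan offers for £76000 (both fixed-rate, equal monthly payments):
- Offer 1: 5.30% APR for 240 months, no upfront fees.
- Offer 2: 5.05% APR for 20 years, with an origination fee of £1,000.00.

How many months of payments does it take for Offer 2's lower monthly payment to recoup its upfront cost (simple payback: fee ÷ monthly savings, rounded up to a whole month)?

95 months

Offer 1: monthly rate = 5.3%/12 = 0.0044167; payment = 76,000 × 0.0044167 / (1 − (1+0.0044167)^−240) = £514.25.
Offer 2: at 5.05% the monthly rate is 0.0042083, so the payment is 76,000 × 0.0042083 / (1 − 1.0042083^−240) = £503.67.
Monthly savings = £514.25 − £503.67 = £10.58.
Break-even = £1,000.00 / £10.58 = 94.52 → 95 months.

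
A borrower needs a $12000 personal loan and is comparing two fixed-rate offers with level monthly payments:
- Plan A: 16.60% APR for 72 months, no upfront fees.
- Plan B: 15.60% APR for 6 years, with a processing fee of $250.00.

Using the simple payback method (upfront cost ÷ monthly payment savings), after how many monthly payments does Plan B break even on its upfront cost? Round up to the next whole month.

Plan A: at 16.60% the monthly rate is 0.0138333, so the payment is 12,000 × 0.0138333 / (1 − 1.0138333^−72) = $264.28.
Plan B: at 15.60% the monthly rate is 0.0130000, so the payment is 12,000 × 0.0130000 / (1 − 1.0130000^−72) = $257.67.
Monthly savings = $264.28 − $257.67 = $6.61.
Break-even = $250.00 / $6.61 = 37.82 → 38 months.

38 months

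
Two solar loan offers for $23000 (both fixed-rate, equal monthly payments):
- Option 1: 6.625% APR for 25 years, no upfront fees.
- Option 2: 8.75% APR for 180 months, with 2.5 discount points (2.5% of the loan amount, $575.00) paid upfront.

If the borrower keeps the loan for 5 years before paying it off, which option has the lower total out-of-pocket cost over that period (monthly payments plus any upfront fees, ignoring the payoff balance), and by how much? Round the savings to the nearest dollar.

Option 1 by $4,941

Option 1: at 6.625% the monthly rate is 0.0055208, so the payment is 23,000 × 0.0055208 / (1 − 1.0055208^−300) = $157.10.
Option 2: monthly rate = 8.75%/12 = 0.0072917; payment = 23,000 × 0.0072917 / (1 − (1+0.0072917)^−180) = $229.87.
Over 60 months: Option 1 costs 60 × $157.10 = $9,426.00; Option 2 costs 60 × $229.87 + $575.00 = $14,367.20.
Option 1 is cheaper by $14,367.20 − $9,426.00 = $4,941.20.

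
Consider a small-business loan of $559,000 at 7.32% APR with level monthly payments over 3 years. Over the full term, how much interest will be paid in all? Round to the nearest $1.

Monthly rate = 7.32%/12 = 0.0061000; payment = 559,000 × 0.0061000 / (1 − (1+0.0061000)^−36) = $17,342.20.
Total paid = 36 × $17,342.20 = $624,319.20; interest = $624,319.20 − $559,000 = $65,319.20.

$65,319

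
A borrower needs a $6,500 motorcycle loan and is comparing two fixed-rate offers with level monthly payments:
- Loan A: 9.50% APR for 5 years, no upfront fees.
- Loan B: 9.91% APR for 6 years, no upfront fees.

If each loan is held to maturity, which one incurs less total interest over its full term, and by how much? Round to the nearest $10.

Loan A: at 9.50% the monthly rate is 0.0079167, so the payment is 6,500 × 0.0079167 / (1 − 1.0079167^−60) = $136.51.
Total interest on Loan A = 60 × $136.51 − $6,500 = $1,690.60.
Loan B: monthly rate = 9.91%/12 = 0.0082583; payment = 6,500 × 0.0082583 / (1 − (1+0.0082583)^−72) = $120.12.
Total interest on Loan B = 72 × $120.12 − $6,500 = $2,148.64.
Loan A is lower by $458.04.

Loan A by $460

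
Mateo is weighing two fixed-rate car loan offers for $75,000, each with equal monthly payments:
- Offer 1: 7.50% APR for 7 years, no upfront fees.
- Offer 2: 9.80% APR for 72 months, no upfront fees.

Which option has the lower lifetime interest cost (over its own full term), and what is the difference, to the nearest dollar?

Offer 1: monthly rate = 7.5%/12 = 0.0062500; payment = 75,000 × 0.0062500 / (1 − (1+0.0062500)^−84) = $1,150.37.
Total interest on Offer 1 = 84 × $1,150.37 − $75,000 = $21,631.08.
Offer 2: at 9.80% the monthly rate is 0.0081667, so the payment is 75,000 × 0.0081667 / (1 − 1.0081667^−72) = $1,381.89.
Total interest on Offer 2 = 72 × $1,381.89 − $75,000 = $24,496.08.
Offer 1 is lower by $2,865.00.

Offer 1 by $2,865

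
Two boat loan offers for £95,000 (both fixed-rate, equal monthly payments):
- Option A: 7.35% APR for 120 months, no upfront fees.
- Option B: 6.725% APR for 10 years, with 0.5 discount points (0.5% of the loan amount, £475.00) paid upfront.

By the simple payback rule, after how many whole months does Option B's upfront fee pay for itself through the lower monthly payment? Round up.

16 months

Option A: monthly rate = 7.35%/12 = 0.0061250; payment = 95,000 × 0.0061250 / (1 − (1+0.0061250)^−120) = £1,120.24.
Option B: at 6.725% the monthly rate is 0.0056042, so the payment is 95,000 × 0.0056042 / (1 − 1.0056042^−120) = £1,089.61.
Monthly savings = £1,120.24 − £1,089.61 = £30.63.
Break-even = £475.00 / £30.63 = 15.51 → 16 months.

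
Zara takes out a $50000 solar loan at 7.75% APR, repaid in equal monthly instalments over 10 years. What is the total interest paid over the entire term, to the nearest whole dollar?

$22,006

At 7.75% the monthly rate is 0.0064583, so the payment is 50,000 × 0.0064583 / (1 − 1.0064583^−120) = $600.05.
Total paid = 120 × $600.05 = $72,006.00; interest = $72,006.00 − $50,000 = $22,006.00.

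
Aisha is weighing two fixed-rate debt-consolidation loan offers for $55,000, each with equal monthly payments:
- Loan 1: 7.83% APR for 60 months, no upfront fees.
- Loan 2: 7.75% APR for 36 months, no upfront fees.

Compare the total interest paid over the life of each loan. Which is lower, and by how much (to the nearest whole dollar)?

Loan 2 by $4,826

Loan 1: at 7.83% the monthly rate is 0.0065250, so the payment is 55,000 × 0.0065250 / (1 − 1.0065250^−60) = $1,110.73.
Total interest on Loan 1 = 60 × $1,110.73 − $55,000 = $11,643.80.
Loan 2: monthly rate = 7.75%/12 = 0.0064583; payment = 55,000 × 0.0064583 / (1 − (1+0.0064583)^−36) = $1,717.16.
Total interest on Loan 2 = 36 × $1,717.16 − $55,000 = $6,817.76.
Loan 2 is lower by $4,826.04.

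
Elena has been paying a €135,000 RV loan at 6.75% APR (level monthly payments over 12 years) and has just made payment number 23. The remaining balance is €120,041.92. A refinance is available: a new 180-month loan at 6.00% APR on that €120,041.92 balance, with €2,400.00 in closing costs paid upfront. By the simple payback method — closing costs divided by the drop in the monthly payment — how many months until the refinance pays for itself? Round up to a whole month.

7 months

Current payment = 135,000 × 6.75%/12 / (1 − (1+0.0056250)^−144) = €1,370.39.
Refinanced payment = 120,041.92 × 0.0050000 / (1 − (1+0.0050000)^−180) = €1,012.98.
Monthly savings = €1,370.39 − €1,012.98 = €357.41.
Break-even = €2,400.00 / €357.41 = 6.71 → 7 months.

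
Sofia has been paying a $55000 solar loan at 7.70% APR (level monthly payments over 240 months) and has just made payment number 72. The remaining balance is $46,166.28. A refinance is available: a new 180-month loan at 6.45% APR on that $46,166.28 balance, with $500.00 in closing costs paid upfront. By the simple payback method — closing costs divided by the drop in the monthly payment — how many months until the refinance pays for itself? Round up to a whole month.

Current payment = 55,000 × 7.7%/12 / (1 − (1+0.0064167)^−240) = $449.83.
Refinanced payment = 46,166.28 × 0.0053750 / (1 − (1+0.0053750)^−180) = $400.89.
Monthly savings = $449.83 − $400.89 = $48.94.
Break-even = $500.00 / $48.94 = 10.22 → 11 months.

11 months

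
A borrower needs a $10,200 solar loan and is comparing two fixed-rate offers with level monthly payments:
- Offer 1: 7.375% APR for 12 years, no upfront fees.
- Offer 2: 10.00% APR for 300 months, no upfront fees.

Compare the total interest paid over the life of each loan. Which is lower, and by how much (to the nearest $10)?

Offer 1 by $12,410

Offer 1: at 7.375% the monthly rate is 0.0061458, so the payment is 10,200 × 0.0061458 / (1 − 1.0061458^−144) = $106.94.
Total interest on Offer 1 = 144 × $106.94 − $10,200 = $5,199.36.
Offer 2: monthly rate = 10%/12 = 0.0083333; payment = 10,200 × 0.0083333 / (1 − (1+0.0083333)^−300) = $92.69.
Total interest on Offer 2 = 300 × $92.69 − $10,200 = $17,607.00.
Offer 1 is lower by $12,407.64.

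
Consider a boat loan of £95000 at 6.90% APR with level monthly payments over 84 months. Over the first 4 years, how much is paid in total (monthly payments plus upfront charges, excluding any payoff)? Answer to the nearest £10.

Monthly rate = 6.9%/12 = 0.0057500; payment = 95,000 × 0.0057500 / (1 − (1+0.0057500)^−84) = £1,429.17.
Total outlay = 48 × £1,429.17 = £68,600.16.

£68,600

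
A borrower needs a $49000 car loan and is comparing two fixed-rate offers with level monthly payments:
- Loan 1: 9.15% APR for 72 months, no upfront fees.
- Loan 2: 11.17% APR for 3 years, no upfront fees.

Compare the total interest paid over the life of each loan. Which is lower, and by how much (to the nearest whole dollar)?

Loan 2 by $5,964

Loan 1: monthly rate = 9.15%/12 = 0.0076250; payment = 49,000 × 0.0076250 / (1 − (1+0.0076250)^−72) = $886.90.
Total interest on Loan 1 = 72 × $886.90 − $49,000 = $14,856.80.
Loan 2: monthly rate = 11.17%/12 = 0.0093083; payment = 49,000 × 0.0093083 / (1 − (1+0.0093083)^−36) = $1,608.14.
Total interest on Loan 2 = 36 × $1,608.14 − $49,000 = $8,893.04.
Loan 2 is lower by $5,963.76.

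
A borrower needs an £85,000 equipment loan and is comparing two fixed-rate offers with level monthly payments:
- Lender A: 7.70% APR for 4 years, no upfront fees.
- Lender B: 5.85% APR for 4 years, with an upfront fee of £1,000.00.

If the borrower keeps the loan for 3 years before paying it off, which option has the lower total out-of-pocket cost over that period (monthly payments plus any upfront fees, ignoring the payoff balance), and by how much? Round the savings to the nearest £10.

Lender B by £1,620

Lender A: at 7.70% the monthly rate is 0.0064167, so the payment is 85,000 × 0.0064167 / (1 − 1.0064167^−48) = £2,063.15.
Lender B: at 5.85% the monthly rate is 0.0048750, so the payment is 85,000 × 0.0048750 / (1 − 1.0048750^−48) = £1,990.39.
Over 36 months: Lender A costs 36 × £2,063.15 = £74,273.40; Lender B costs 36 × £1,990.39 + £1,000.00 = £72,654.04.
Lender B is cheaper by £74,273.40 − £72,654.04 = £1,619.36.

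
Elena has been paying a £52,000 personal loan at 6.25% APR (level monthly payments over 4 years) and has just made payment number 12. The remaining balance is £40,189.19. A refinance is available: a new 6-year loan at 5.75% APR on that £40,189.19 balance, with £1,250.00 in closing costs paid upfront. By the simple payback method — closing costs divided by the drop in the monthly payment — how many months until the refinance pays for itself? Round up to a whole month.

Current payment = 52,000 × 6.25%/12 / (1 − (1+0.0052083)^−48) = £1,227.19.
Refinanced payment = 40,189.19 × 0.0047917 / (1 − (1+0.0047917)^−72) = £661.32.
Monthly savings = £1,227.19 − £661.32 = £565.87.
Break-even = £1,250.00 / £565.87 = 2.21 → 3 months.

3 months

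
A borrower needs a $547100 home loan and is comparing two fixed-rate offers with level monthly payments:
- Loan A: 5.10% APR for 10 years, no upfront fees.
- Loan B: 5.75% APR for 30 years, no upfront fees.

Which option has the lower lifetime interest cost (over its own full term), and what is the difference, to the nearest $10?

Loan A: at 5.10% the monthly rate is 0.0042500, so the payment is 547,100 × 0.0042500 / (1 − 1.0042500^−120) = $5,829.62.
Total interest on Loan A = 120 × $5,829.62 − $547,100 = $152,454.40.
Loan B: at 5.75% the monthly rate is 0.0047917, so the payment is 547,100 × 0.0047917 / (1 − 1.0047917^−360) = $3,192.73.
Total interest on Loan B = 360 × $3,192.73 − $547,100 = $602,282.80.
Loan A is lower by $449,828.40.

Loan A by $449,830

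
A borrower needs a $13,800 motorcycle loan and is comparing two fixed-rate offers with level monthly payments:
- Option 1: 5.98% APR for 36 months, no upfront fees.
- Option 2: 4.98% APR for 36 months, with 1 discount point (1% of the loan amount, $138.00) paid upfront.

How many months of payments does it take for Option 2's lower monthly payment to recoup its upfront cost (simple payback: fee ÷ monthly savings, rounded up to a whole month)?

Option 1: monthly rate = 5.98%/12 = 0.0049833; payment = 13,800 × 0.0049833 / (1 − (1+0.0049833)^−36) = $419.70.
Option 2: at 4.98% the monthly rate is 0.0041500, so the payment is 13,800 × 0.0041500 / (1 − 1.0041500^−36) = $413.47.
Monthly savings = $419.70 − $413.47 = $6.23.
Break-even = $138.00 / $6.23 = 22.15 → 23 months.

23 months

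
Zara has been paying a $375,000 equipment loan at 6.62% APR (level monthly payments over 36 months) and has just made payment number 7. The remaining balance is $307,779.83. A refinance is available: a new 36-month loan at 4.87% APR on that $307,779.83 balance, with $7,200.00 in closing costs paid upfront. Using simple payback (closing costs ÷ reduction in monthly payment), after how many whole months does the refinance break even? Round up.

Current payment = 375,000 × 6.62%/12 / (1 − (1+0.0055167)^−36) = $11,513.87.
Refinanced payment = 307,779.83 × 0.0040583 / (1 − (1+0.0040583)^−36) = $9,206.48.
Monthly savings = $11,513.87 − $9,206.48 = $2,307.39.
Break-even = $7,200.00 / $2,307.39 = 3.12 → 4 months.

4 months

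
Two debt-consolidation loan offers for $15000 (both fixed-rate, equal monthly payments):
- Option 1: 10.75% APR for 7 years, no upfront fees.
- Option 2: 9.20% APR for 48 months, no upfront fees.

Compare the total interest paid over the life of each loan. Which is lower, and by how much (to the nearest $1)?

Option 1: at 10.75% the monthly rate is 0.0089583, so the payment is 15,000 × 0.0089583 / (1 − 1.0089583^−84) = $254.87.
Total interest on Option 1 = 84 × $254.87 − $15,000 = $6,409.08.
Option 2: monthly rate = 9.2%/12 = 0.0076667; payment = 15,000 × 0.0076667 / (1 − (1+0.0076667)^−48) = $374.70.
Total interest on Option 2 = 48 × $374.70 − $15,000 = $2,985.60.
Option 2 is lower by $3,423.48.

Option 2 by $3,423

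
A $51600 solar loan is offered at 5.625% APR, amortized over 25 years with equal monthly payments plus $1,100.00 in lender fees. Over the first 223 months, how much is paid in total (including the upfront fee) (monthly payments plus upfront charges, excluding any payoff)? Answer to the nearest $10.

$72,620

Monthly rate = 5.625%/12 = 0.0046875; payment = 51,600 × 0.0046875 / (1 − (1+0.0046875)^−300) = $320.73.
Total outlay = 223 × $320.73 + $1,100.00 = $72,622.79.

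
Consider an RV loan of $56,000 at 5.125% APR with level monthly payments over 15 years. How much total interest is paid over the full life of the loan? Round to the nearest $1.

$24,370

At 5.125% the monthly rate is 0.0042708, so the payment is 56,000 × 0.0042708 / (1 − 1.0042708^−180) = $446.50.
Total paid = 180 × $446.50 = $80,370.00; interest = $80,370.00 − $56,000 = $24,370.00.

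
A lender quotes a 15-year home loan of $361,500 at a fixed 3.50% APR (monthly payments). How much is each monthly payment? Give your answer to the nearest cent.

At 3.50% the monthly rate is 0.0029167, so the payment is 361,500 × 0.0029167 / (1 − 1.0029167^−180) = $2,584.30.

$2,584.30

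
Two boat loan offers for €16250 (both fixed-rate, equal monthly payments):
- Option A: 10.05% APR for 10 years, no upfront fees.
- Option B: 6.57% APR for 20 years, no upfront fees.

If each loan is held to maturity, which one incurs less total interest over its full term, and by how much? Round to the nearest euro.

Option A by €3,415

Option A: monthly rate = 10.05%/12 = 0.0083750; payment = 16,250 × 0.0083750 / (1 − (1+0.0083750)^−120) = €215.20.
Total interest on Option A = 120 × €215.20 − €16,250 = €9,574.00.
Option B: at 6.57% the monthly rate is 0.0054750, so the payment is 16,250 × 0.0054750 / (1 − 1.0054750^−240) = €121.83.
Total interest on Option B = 240 × €121.83 − €16,250 = €12,989.20.
Option A is lower by €3,415.20.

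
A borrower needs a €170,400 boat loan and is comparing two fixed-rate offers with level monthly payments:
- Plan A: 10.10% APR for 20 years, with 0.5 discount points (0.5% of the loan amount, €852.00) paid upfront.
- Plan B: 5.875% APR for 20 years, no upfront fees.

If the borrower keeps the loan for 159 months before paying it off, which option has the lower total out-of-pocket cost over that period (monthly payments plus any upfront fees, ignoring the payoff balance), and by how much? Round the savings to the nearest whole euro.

Plan A: monthly rate = 10.1%/12 = 0.0084167; payment = 170,400 × 0.0084167 / (1 − (1+0.0084167)^−240) = €1,655.70.
Plan B: at 5.875% the monthly rate is 0.0048958, so the payment is 170,400 × 0.0048958 / (1 − 1.0048958^−240) = €1,208.54.
Over 159 months: Plan A costs 159 × €1,655.70 + €852.00 = €264,108.30; Plan B costs 159 × €1,208.54 = €192,157.86.
Plan B is cheaper by €264,108.30 − €192,157.86 = €71,950.44.

Plan B by €71,950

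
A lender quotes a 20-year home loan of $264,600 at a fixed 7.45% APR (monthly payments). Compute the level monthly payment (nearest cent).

$2,123.52

Monthly rate = 7.45%/12 = 0.0062083; payment = 264,600 × 0.0062083 / (1 − (1+0.0062083)^−240) = $2,123.52.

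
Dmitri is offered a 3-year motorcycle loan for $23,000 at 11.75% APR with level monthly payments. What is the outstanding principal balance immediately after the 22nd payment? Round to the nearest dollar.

With monthly rate i = 11.75%/12 = 0.0097917, the balance after k of n payments is P · [(1+i)^n − (1+i)^k] / [(1+i)^n − 1].
(1+0.0097917)^36 = 1.42018253 and (1+0.0097917)^22 = 1.23907961, so the balance is 23,000 × (1.42018253 − 1.23907961) / (1.42018253 − 1) = $9,913.23.

$9,913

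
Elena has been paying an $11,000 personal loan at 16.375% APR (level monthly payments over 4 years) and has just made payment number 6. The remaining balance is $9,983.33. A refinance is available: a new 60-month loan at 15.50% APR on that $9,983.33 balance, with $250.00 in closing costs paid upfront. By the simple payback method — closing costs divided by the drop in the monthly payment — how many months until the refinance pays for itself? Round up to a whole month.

4 months

Current payment = 11,000 × 16.375%/12 / (1 − (1+0.0136458)^−48) = $313.86.
Refinanced payment = 9,983.33 × 0.0129167 / (1 − (1+0.0129167)^−60) = $240.13.
Monthly savings = $313.86 − $240.13 = $73.73.
Break-even = $250.00 / $73.73 = 3.39 → 4 months.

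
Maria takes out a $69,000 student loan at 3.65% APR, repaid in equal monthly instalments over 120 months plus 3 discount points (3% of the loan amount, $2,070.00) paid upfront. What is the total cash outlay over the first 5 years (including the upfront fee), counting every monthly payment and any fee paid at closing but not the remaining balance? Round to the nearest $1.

$43,300

At 3.65% the monthly rate is 0.0030417, so the payment is 69,000 × 0.0030417 / (1 − 1.0030417^−120) = $687.17.
Total outlay = 60 × $687.17 + $2,070.00 = $43,300.20.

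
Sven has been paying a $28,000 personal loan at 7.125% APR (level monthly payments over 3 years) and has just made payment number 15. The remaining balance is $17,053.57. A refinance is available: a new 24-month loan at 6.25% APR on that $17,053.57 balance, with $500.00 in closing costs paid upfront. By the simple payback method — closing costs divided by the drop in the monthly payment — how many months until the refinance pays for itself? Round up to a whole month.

Current payment = 28,000 × 7.125%/12 / (1 − (1+0.0059375)^−36) = $866.16.
Refinanced payment = 17,053.57 × 0.0052083 / (1 − (1+0.0052083)^−24) = $757.75.
Monthly savings = $866.16 − $757.75 = $108.41.
Break-even = $500.00 / $108.41 = 4.61 → 5 months.

5 months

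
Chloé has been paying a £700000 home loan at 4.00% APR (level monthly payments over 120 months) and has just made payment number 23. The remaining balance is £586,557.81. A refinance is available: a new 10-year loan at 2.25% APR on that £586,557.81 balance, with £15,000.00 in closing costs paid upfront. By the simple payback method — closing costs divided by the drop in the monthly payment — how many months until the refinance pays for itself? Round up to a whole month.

10 months

Current payment = 700,000 × 4%/12 / (1 − (1+0.0033333)^−120) = £7,087.16.
Refinanced payment = 586,557.81 × 0.0018750 / (1 − (1+0.0018750)^−120) = £5,463.05.
Monthly savings = £7,087.16 − £5,463.05 = £1,624.11.
Break-even = £15,000.00 / £1,624.11 = 9.24 → 10 months.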